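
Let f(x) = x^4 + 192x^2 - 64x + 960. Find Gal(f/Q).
A_4 (order 12)

The polynomial is an irreducible quartic over Q and its discriminant is 16743678345216 = 4091904^2, a perfect square, so the Galois group is contained in A_4. The resolvent cubic y^3 - 192*y^2 - 3840*y + 733184 is irreducible over Q. An irreducible resolvent with square discriminant gives A_4.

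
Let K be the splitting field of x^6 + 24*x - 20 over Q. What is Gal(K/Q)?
6T15: A_6

The polynomial f is an irreducible sextic over Q, so G = Gal(f/Q) is one of the 16 transitive subgroups 6T1, ..., 6T16 of S_6. The discriminant of f is 746496000000 = 864000^2, a perfect square, so G is contained in A_6. The transitive groups of degree 6 contained in A_6 are: A_4 (6T4, order 12), S_4 (6T7, order 24), (C_3 x C_3) : C_4 (6T10, order 36), PSL(2,5) (6T12, order 60), A_6 (6T15, order 360). By Dedekind's theorem, for a prime p not dividing disc(f) the degrees of the irreducible factors of f mod p form the cycle type of an element of G. Factoring f modulo the 6 such primes p <= 23 (skipping 2, 3, 5, which divide the discriminant), each new pattern first appears at: mod 7: f = (x + 3)(x^5 + 4x^4 + 2x^3 + x^2 + 4x + 5), pattern 5+1; mod 23: f = (x + 7)(x + 12)(x + 21)(x^3 + 6x^2 + 13x + 16), pattern 3+1+1+1. No other pattern occurs in this range, so the set of observed cycle types is {5+1, 3+1+1+1}. Among the candidates above, the only group containing elements of all these cycle types is A_6 (6T15) — each of A_4 (6T4), S_4 (6T7), (C_3 x C_3) : C_4 (6T10), PSL(2,5) (6T12) lacks at least one of them. Hence G = A_6 (6T15), of order 360.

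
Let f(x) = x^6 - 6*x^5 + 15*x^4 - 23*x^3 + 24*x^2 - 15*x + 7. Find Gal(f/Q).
C_3 x S_3, the group 6T5 of order 18

The polynomial f is an irreducible sextic over Q, so G = Gal(f/Q) is one of the 16 transitive subgroups 6T1, ..., 6T16 of S_6. The discriminant of f is -177147, which is not a perfect square, so G is not contained in A_6. The transitive groups of degree 6 not contained in A_6 are: C_6 (6T1, order 6), S_3 (6T2, order 6), D_6 (6T3, order 12), C_3 x S_3 (6T5, order 18), A_4 x C_2 (6T6, order 24), S_4 (6T8, order 24), S_3 x S_3 (6T9, order 36), S_4 x C_2 (6T11, order 48), (S_3 x S_3) : C_2 (6T13, order 72), PGL(2,5) (6T14, order 120), S_6 (6T16, order 720). By Dedekind's theorem, for a prime p not dividing disc(f) the degrees of the irreducible factors of f mod p form the cycle type of an element of G. Factoring f modulo the 33 such primes p <= 139 (skipping 3, which divides the discriminant), each new pattern first appears at: mod 2: f = (x^6 + x^4 + x^3 + x + 1), pattern 6; mod 7: f = (x)(x + 1)(x + 3)(x^3 + 4x^2 + 3x + 2), pattern 3+1+1+1; mod 17: f = (x^2 + 2x + 4)(x^2 + 10x + 13)(x^2 + 16x + 7), pattern 2+2+2; mod 19: f = (x^3 + 16x^2 + 3x + 5)(x^3 + 16x^2 + 3x + 9), pattern 3+3; mod 73: f = (x + 12)(x + 20)(x + 21)(x + 28)(x + 29)(x + 30), pattern 1+1+1+1+1+1. No other pattern occurs in this range, so the set of observed cycle types is {6, 3+1+1+1, 2+2+2, 3+3, 1+1+1+1+1+1}. The candidates containing elements of all these cycle types are C_3 x S_3 (6T5) of order 18, S_3 x S_3 (6T9) of order 36, (S_3 x S_3) : C_2 (6T13) of order 72, S_6 (6T16) of order 720; the others are excluded. The observed types are precisely the cycle types that occur in C_3 x S_3 (6T5). Each of the other remaining candidates has further cycle types, and by the Chebotarev density theorem the matching factorization patterns would occur for a proportion of primes equal to their share of the group: S_3 x S_3 (6T9) additionally contains elements of type 2+2+1+1 (9 of its 36 elements, about 25% of primes); (S_3 x S_3) : C_2 (6T13) additionally contains elements of type 4+2, 3+2+1, 2+2+1+1, 2+1+1+1+1 (45 of its 72 elements, about 62% of primes); S_6 (6T16) additionally contains elements of type 5+1, 4+2, 4+1+1, 3+2+1, 2+2+1+1, 2+1+1+1+1 (504 of its 720 elements, about 70% of primes). None of the 33 primes tested shows any such pattern (for each of these groups the chance of that is below 10^-4), which rules them out. Hence G = C_3 x S_3 (6T5), of order 18.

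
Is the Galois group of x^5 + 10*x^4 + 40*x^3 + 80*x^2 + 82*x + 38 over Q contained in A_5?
The polynomial is irreducible of degree 5 over Q. Its discriminant is 58192, which is not a perfect square. A Galois group lies in the alternating group exactly when the discriminant is a square in Q, so the Galois group (S_5) is not contained in A_5.

No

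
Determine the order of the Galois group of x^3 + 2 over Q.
The degree of the splitting field over Q equals the order of the Galois group, so first determine the group. The polynomial is an irreducible cubic over Q and its discriminant is -108, which is not a perfect square. For an irreducible cubic, a non-square discriminant gives Galois group S_3. The Galois group S_3 (3T2) has order 6, so the splitting field has degree 6 over Q.

6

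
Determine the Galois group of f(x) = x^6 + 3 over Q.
S_3 (order 6)

The polynomial f is an irreducible sextic over Q, so G = Gal(f/Q) is one of the 16 transitive subgroups 6T1, ..., 6T16 of S_6. The discriminant of f is -11337408, which is not a perfect square, so G is not contained in A_6. The transitive groups of degree 6 not contained in A_6 are: C_6 (6T1, order 6), S_3 (6T2, order 6), D_6 (6T3, order 12), C_3 x S_3 (6T5, order 18), A_4 x C_2 (6T6, order 24), S_4 (6T8, order 24), S_3 x S_3 (6T9, order 36), S_4 x C_2 (6T11, order 48), (S_3 x S_3) : C_2 (6T13, order 72), PGL(2,5) (6T14, order 120), S_6 (6T16, order 720). By Dedekind's theorem, for a prime p not dividing disc(f) the degrees of the irreducible factors of f mod p form the cycle type of an element of G. Factoring f modulo the 23 such primes p <= 97 (skipping 2, 3, which divide the discriminant), each new pattern first appears at: mod 5: f = (x^2 + 2)(x^2 + x + 2)(x^2 + 4x + 2), pattern 2+2+2; mod 7: f = (x^3 + 2)(x^3 + 5), pattern 3+3; mod 61: f = (x + 3)(x + 19)(x + 22)(x + 39)(x + 42)(x + 58), pattern 1+1+1+1+1+1. No other pattern occurs in this range, so the set of observed cycle types is {2+2+2, 3+3, 1+1+1+1+1+1}. The candidates containing elements of all these cycle types are C_6 (6T1) of order 6, S_3 (6T2) of order 6, D_6 (6T3) of order 12, C_3 x S_3 (6T5) of order 18, A_4 x C_2 (6T6) of order 24, S_4 (6T8) of order 24, S_3 x S_3 (6T9) of order 36, S_4 x C_2 (6T11) of order 48, (S_3 x S_3) : C_2 (6T13) of order 72, PGL(2,5) (6T14) of order 120, S_6 (6T16) of order 720; the others are excluded. The observed types are precisely the cycle types that occur in S_3 (6T2). Each of the other remaining candidates has further cycle types, and by the Chebotarev density theorem the matching factorization patterns would occur for a proportion of primes equal to their share of the group: C_6 (6T1) additionally contains elements of type 6 (2 of its 6 elements, about 33% of primes); D_6 (6T3) additionally contains elements of type 6, 2+2+1+1 (5 of its 12 elements, about 42% of primes); C_3 x S_3 (6T5) additionally contains elements of type 6, 3+1+1+1 (10 of its 18 elements, about 56% of primes); A_4 x C_2 (6T6) additionally contains elements of type 6, 2+2+1+1, 2+1+1+1+1 (14 of its 24 elements, about 58% of primes); S_4 (6T8) additionally contains elements of type 4+1+1, 2+2+1+1 (9 of its 24 elements, about 38% of primes); S_3 x S_3 (6T9) additionally contains elements of type 6, 3+1+1+1, 2+2+1+1 (25 of its 36 elements, about 69% of primes); S_4 x C_2 (6T11) additionally contains elements of type 6, 4+2, 4+1+1, 2+2+1+1, 2+1+1+1+1 (32 of its 48 elements, about 67% of primes); (S_3 x S_3) : C_2 (6T13) additionally contains elements of type 6, 4+2, 3+2+1, 3+1+1+1, 2+2+1+1, 2+1+1+1+1 (61 of its 72 elements, about 85% of primes); PGL(2,5) (6T14) additionally contains elements of type 6, 5+1, 4+1+1, 2+2+1+1 (89 of its 120 elements, about 74% of primes); S_6 (6T16) additionally contains elements of type 6, 5+1, 4+2, 4+1+1, 3+2+1, 3+1+1+1, 2+2+1+1, 2+1+1+1+1 (664 of its 720 elements, about 92% of primes). None of the 23 primes tested shows any such pattern (for each of these groups the chance of that is below 10^-4), which rules them out. Hence G = S_3 (6T2), of order 6.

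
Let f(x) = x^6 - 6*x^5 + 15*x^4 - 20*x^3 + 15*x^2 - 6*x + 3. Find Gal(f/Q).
D_6 (also written D6)

The polynomial f is an irreducible sextic over Q, so G = Gal(f/Q) is one of the 16 transitive subgroups 6T1, ..., 6T16 of S_6. The discriminant of f is -1492992, which is not a perfect square, so G is not contained in A_6. The transitive groups of degree 6 not contained in A_6 are: C_6 (6T1, order 6), S_3 (6T2, order 6), D_6 (6T3, order 12), C_3 x S_3 (6T5, order 18), A_4 x C_2 (6T6, order 24), S_4 (6T8, order 24), S_3 x S_3 (6T9, order 36), S_4 x C_2 (6T11, order 48), (S_3 x S_3) : C_2 (6T13, order 72), PGL(2,5) (6T14, order 120), S_6 (6T16, order 720). By Dedekind's theorem, for a prime p not dividing disc(f) the degrees of the irreducible factors of f mod p form the cycle type of an element of G. Factoring f modulo the 79 such primes p <= 419 (skipping 2, 3, which divide the discriminant), each new pattern first appears at: mod 5: f = (x^2 + 2)(x^2 + x + 1)(x^2 + 3x + 4), pattern 2+2+2; mod 7: f = (x^6 + x^5 + x^4 + x^3 + x^2 + x + 3), pattern 6; mod 11: f = (x + 1)(x + 8)(x^2 + 3)(x^2 + 7x + 7), pattern 2+2+1+1; mod 19: f = (x^3 + 16x^2 + 3x + 5)(x^3 + 16x^2 + 3x + 12), pattern 3+3; mod 43: f = (x + 2)(x + 17)(x + 20)(x + 21)(x + 24)(x + 39), pattern 1+1+1+1+1+1. No other pattern occurs in this range, so the set of observed cycle types is {2+2+2, 6, 2+2+1+1, 3+3, 1+1+1+1+1+1}. The candidates containing elements of all these cycle types are D_6 (6T3) of order 12, A_4 x C_2 (6T6) of order 24, S_3 x S_3 (6T9) of order 36, S_4 x C_2 (6T11) of order 48, (S_3 x S_3) : C_2 (6T13) of order 72, PGL(2,5) (6T14) of order 120, S_6 (6T16) of order 720; the others are excluded. The observed types are precisely the cycle types that occur in D_6 (6T3). Each of the other remaining candidates has further cycle types, and by the Chebotarev density theorem the matching factorization patterns would occur for a proportion of primes equal to their share of the group: A_4 x C_2 (6T6) additionally contains elements of type 2+1+1+1+1 (3 of its 24 elements, about 12% of primes); S_3 x S_3 (6T9) additionally contains elements of type 3+1+1+1 (4 of its 36 elements, about 11% of primes); S_4 x C_2 (6T11) additionally contains elements of type 4+2, 4+1+1, 2+1+1+1+1 (15 of its 48 elements, about 31% of primes); (S_3 x S_3) : C_2 (6T13) additionally contains elements of type 4+2, 3+2+1, 3+1+1+1, 2+1+1+1+1 (40 of its 72 elements, about 56% of primes); PGL(2,5) (6T14) additionally contains elements of type 5+1, 4+1+1 (54 of its 120 elements, about 45% of primes); S_6 (6T16) additionally contains elements of type 5+1, 4+2, 4+1+1, 3+2+1, 3+1+1+1, 2+1+1+1+1 (499 of its 720 elements, about 69% of primes). None of the 79 primes tested shows any such pattern (for each of these groups the chance of that is below 10^-4), which rules them out. Hence G = D_6 (6T3), of order 12.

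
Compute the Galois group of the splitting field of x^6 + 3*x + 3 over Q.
The polynomial f is an irreducible sextic over Q, so G = Gal(f/Q) is one of the 16 transitive subgroups 6T1, ..., 6T16 of S_6. The discriminant of f is -9059283, which is not a perfect square, so G is not contained in A_6. The transitive groups of degree 6 not contained in A_6 are: C_6 (6T1, order 6), S_3 (6T2, order 6), D_6 (6T3, order 12), C_3 x S_3 (6T5, order 18), A_4 x C_2 (6T6, order 24), S_4 (6T8, order 24), S_3 x S_3 (6T9, order 36), S_4 x C_2 (6T11, order 48), (S_3 x S_3) : C_2 (6T13, order 72), PGL(2,5) (6T14, order 120), S_6 (6T16, order 720). By Dedekind's theorem, for a prime p not dividing disc(f) the degrees of the irreducible factors of f mod p form the cycle type of an element of G. Factoring f modulo the 28 such primes p <= 127 (skipping 3, 17, 43, which divide the discriminant), each new pattern first appears at: mod 2: f = (x^6 + x + 1), pattern 6; mod 7: f = (x + 6)(x^2 + 3x + 6)(x^3 + 5x^2 + x + 3), pattern 3+2+1; mod 11: f = (x^2 + 2x + 2)(x^4 + 9x^3 + 2x^2 + 7), pattern 4+2; mod 13: f = (x + 5)(x + 10)(x^2 + x + 3)(x^2 + 10x + 6), pattern 2+2+1+1; mod 61: f = (x + 2)(x + 4)(x + 10)(x + 21)(x^2 + 24x + 50), pattern 2+1+1+1+1; mod 97: f = (x + 10)(x + 12)(x + 49)(x^3 + 26x^2 + 60x + 34), pattern 3+1+1+1; mod 113: f = (x^2 + 4x + 10)(x^2 + 45x + 105)(x^2 + 64x + 72), pattern 2+2+2; mod 127: f = (x^3 + 39x^2 + 18x + 106)(x^3 + 88x^2 + 106x + 18), pattern 3+3. No other pattern occurs in this range, so the set of observed cycle types is {6, 3+2+1, 4+2, 2+2+1+1, 2+1+1+1+1, 3+1+1+1, 2+2+2, 3+3}. The candidates containing elements of all these cycle types are (S_3 x S_3) : C_2 (6T13) of order 72, S_6 (6T16) of order 720; the others are excluded. The observed types are precisely the cycle types that occur in (S_3 x S_3) : C_2 (6T13) (apart from the identity). Each of the other remaining candidates has further cycle types, and by the Chebotarev density theorem the matching factorization patterns would occur for a proportion of primes equal to their share of the group: S_6 (6T16) additionally contains elements of type 5+1, 4+1+1 (234 of its 720 elements, about 32% of primes). None of the 28 primes tested shows any such pattern (for each of these groups the chance of that is below 10^-4), which rules them out. Hence G = (S_3 x S_3) : C_2 (6T13), of order 72.

(S_3 x S_3) : C_2 (order 72)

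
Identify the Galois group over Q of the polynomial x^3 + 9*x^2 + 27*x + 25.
3T2: S_3

The polynomial is an irreducible cubic over Q and its discriminant is -108, which is not a perfect square. For an irreducible cubic, a non-square discriminant gives Galois group S_3.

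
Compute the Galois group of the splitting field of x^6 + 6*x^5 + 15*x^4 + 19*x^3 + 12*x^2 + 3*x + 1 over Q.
The polynomial f is an irreducible sextic over Q, so G = Gal(f/Q) is one of the 16 transitive subgroups 6T1, ..., 6T16 of S_6. The discriminant of f is -19683, which is not a perfect square, so G is not contained in A_6. The transitive groups of degree 6 not contained in A_6 are: C_6 (6T1, order 6), S_3 (6T2, order 6), D_6 (6T3, order 12), C_3 x S_3 (6T5, order 18), A_4 x C_2 (6T6, order 24), S_4 (6T8, order 24), S_3 x S_3 (6T9, order 36), S_4 x C_2 (6T11, order 48), (S_3 x S_3) : C_2 (6T13, order 72), PGL(2,5) (6T14, order 120), S_6 (6T16, order 720). By Dedekind's theorem, for a prime p not dividing disc(f) the degrees of the irreducible factors of f mod p form the cycle type of an element of G. Factoring f modulo the 37 such primes p <= 163 (skipping 3, which divides the discriminant), each new pattern first appears at: mod 2: f = (x^6 + x^4 + x^3 + x + 1), pattern 6; mod 7: f = (x^3 + 3x^2 + 3x + 3)(x^3 + 3x^2 + 3x + 5), pattern 3+3; mod 17: f = (x^2 + 9x + 9)(x^2 + 15x + 15)(x^2 + 16x + 16), pattern 2+2+2; mod 19: f = (x + 5)(x + 6)(x + 7)(x + 10)(x + 17)(x + 18), pattern 1+1+1+1+1+1. No other pattern occurs in this range, so the set of observed cycle types is {6, 3+3, 2+2+2, 1+1+1+1+1+1}. The candidates containing elements of all these cycle types are C_6 (6T1) of order 6, D_6 (6T3) of order 12, C_3 x S_3 (6T5) of order 18, A_4 x C_2 (6T6) of order 24, S_3 x S_3 (6T9) of order 36, S_4 x C_2 (6T11) of order 48, (S_3 x S_3) : C_2 (6T13) of order 72, PGL(2,5) (6T14) of order 120, S_6 (6T16) of order 720; the others are excluded. The observed types are precisely the cycle types that occur in C_6 (6T1). Each of the other remaining candidates has further cycle types, and by the Chebotarev density theorem the matching factorization patterns would occur for a proportion of primes equal to their share of the group: D_6 (6T3) additionally contains elements of type 2+2+1+1 (3 of its 12 elements, about 25% of primes); C_3 x S_3 (6T5) additionally contains elements of type 3+1+1+1 (4 of its 18 elements, about 22% of primes); A_4 x C_2 (6T6) additionally contains elements of type 2+2+1+1, 2+1+1+1+1 (6 of its 24 elements, about 25% of primes); S_3 x S_3 (6T9) additionally contains elements of type 3+1+1+1, 2+2+1+1 (13 of its 36 elements, about 36% of primes); S_4 x C_2 (6T11) additionally contains elements of type 4+2, 4+1+1, 2+2+1+1, 2+1+1+1+1 (24 of its 48 elements, about 50% of primes); (S_3 x S_3) : C_2 (6T13) additionally contains elements of type 4+2, 3+2+1, 3+1+1+1, 2+2+1+1, 2+1+1+1+1 (49 of its 72 elements, about 68% of primes); PGL(2,5) (6T14) additionally contains elements of type 5+1, 4+1+1, 2+2+1+1 (69 of its 120 elements, about 58% of primes); S_6 (6T16) additionally contains elements of type 5+1, 4+2, 4+1+1, 3+2+1, 3+1+1+1, 2+2+1+1, 2+1+1+1+1 (544 of its 720 elements, about 76% of primes). None of the 37 primes tested shows any such pattern (for each of these groups the chance of that is below 10^-4), which rules them out. Hence G = C_6 (6T1), of order 6.

C_6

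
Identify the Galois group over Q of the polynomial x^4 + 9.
V_4 (order 4)

The polynomial is an irreducible quartic over Q and its discriminant is 186624 = 432^2, a perfect square, so the Galois group is contained in A_4. The resolvent cubic y^3 - 36*y splits completely over Q, which gives the Klein four-group V_4.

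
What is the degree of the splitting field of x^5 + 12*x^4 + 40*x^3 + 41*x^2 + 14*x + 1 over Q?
The degree of the splitting field over Q equals the order of the Galois group, so first determine the group. The polynomial f is an irreducible quintic over Q, so G = Gal(f/Q) is a transitive subgroup of S_5: one of C_5 (5T1, order 5), D_5 (5T2, order 10), F_20 (5T3, order 20), A_5 (5T4, order 60) or S_5 (5T5, order 120). The discriminant of f is 7745089 = 2783^2, a perfect square, so G is contained in A_5. The transitive groups of degree 5 contained in A_5 are: C_5 (5T1, order 5), D_5 (5T2, order 10), A_5 (5T4, order 60). By Dedekind's theorem, for a prime p not dividing disc(f) the degrees of the irreducible factors of f mod p form the cycle type of an element of G. Factoring f modulo the 14 such primes p <= 53 (skipping 11, 23, which divide the discriminant), each new pattern first appears at: mod 2: f = (x^5 + x^2 + 1), pattern 5; mod 43: f = (x + 10)(x + 13)(x + 14)(x + 25)(x + 36), pattern 1+1+1+1+1. No other pattern occurs in this range, so the set of observed cycle types is {5, 1+1+1+1+1}. The candidates containing elements of all these cycle types are C_5 (5T1) of order 5, D_5 (5T2) of order 10, A_5 (5T4) of order 60; the others are excluded. The observed types are precisely the cycle types that occur in C_5 (5T1). Each of the other remaining candidates has further cycle types, and by the Chebotarev density theorem the matching factorization patterns would occur for a proportion of primes equal to their share of the group: D_5 (5T2) additionally contains elements of type 2+2+1 (5 of its 10 elements, about 50% of primes); A_5 (5T4) additionally contains elements of type 3+1+1, 2+2+1 (35 of its 60 elements, about 58% of primes). None of the 14 primes tested shows any such pattern (for each of these groups the chance of that is below 10^-4), which rules them out. Hence G = C_5 (5T1), of order 5. The Galois group C_5 (5T1) has order 5, so the splitting field has degree 5 over Q.

5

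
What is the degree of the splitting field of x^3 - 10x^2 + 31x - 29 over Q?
The degree of the splitting field over Q equals the order of the Galois group, so first determine the group. The polynomial is an irreducible cubic over Q and its discriminant is 49 = 7^2, a perfect square. For an irreducible cubic, a square discriminant forces the Galois group to be A_3, the cyclic group of order 3. The Galois group C_3 (3T1) has order 3, so the splitting field has degree 3 over Q.

3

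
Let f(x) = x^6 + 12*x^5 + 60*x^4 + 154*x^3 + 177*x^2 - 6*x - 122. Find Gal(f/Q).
The polynomial f is an irreducible sextic over Q, so G = Gal(f/Q) is one of the 16 transitive subgroups 6T1, ..., 6T16 of S_6. The discriminant of f is 304930925568, which is not a perfect square, so G is not contained in A_6. The transitive groups of degree 6 not contained in A_6 are: C_6 (6T1, order 6), S_3 (6T2, order 6), D_6 (6T3, order 12), C_3 x S_3 (6T5, order 18), A_4 x C_2 (6T6, order 24), S_4 (6T8, order 24), S_3 x S_3 (6T9, order 36), S_4 x C_2 (6T11, order 48), (S_3 x S_3) : C_2 (6T13, order 72), PGL(2,5) (6T14, order 120), S_6 (6T16, order 720). By Dedekind's theorem, for a prime p not dividing disc(f) the degrees of the irreducible factors of f mod p form the cycle type of an element of G. Factoring f modulo the 79 such primes p <= 421 (skipping 2, 3, 41, which divide the discriminant), each new pattern first appears at: mod 5: f = (x^2 + 3)(x^2 + 3x + 3)(x^2 + 4x + 2), pattern 2+2+2; mod 7: f = (x^6 + 5x^5 + 4x^4 + 2x^2 + x + 4), pattern 6; mod 11: f = (x + 1)(x + 7)(x^2 + 5x + 3)(x^2 + 10x + 1), pattern 2+2+1+1; mod 13: f = (x^3 + 6x^2 + 3)(x^3 + 6x^2 + 11x + 7), pattern 3+3; mod 61: f = (x)(x + 23)(x + 32)(x + 39)(x + 44)(x + 57), pattern 1+1+1+1+1+1. No other pattern occurs in this range, so the set of observed cycle types is {2+2+2, 6, 2+2+1+1, 3+3, 1+1+1+1+1+1}. The candidates containing elements of all these cycle types are D_6 (6T3) of order 12, A_4 x C_2 (6T6) of order 24, S_3 x S_3 (6T9) of order 36, S_4 x C_2 (6T11) of order 48, (S_3 x S_3) : C_2 (6T13) of order 72, PGL(2,5) (6T14) of order 120, S_6 (6T16) of order 720; the others are excluded. The observed types are precisely the cycle types that occur in D_6 (6T3). Each of the other remaining candidates has further cycle types, and by the Chebotarev density theorem the matching factorization patterns would occur for a proportion of primes equal to their share of the group: A_4 x C_2 (6T6) additionally contains elements of type 2+1+1+1+1 (3 of its 24 elements, about 12% of primes); S_3 x S_3 (6T9) additionally contains elements of type 3+1+1+1 (4 of its 36 elements, about 11% of primes); S_4 x C_2 (6T11) additionally contains elements of type 4+2, 4+1+1, 2+1+1+1+1 (15 of its 48 elements, about 31% of primes); (S_3 x S_3) : C_2 (6T13) additionally contains elements of type 4+2, 3+2+1, 3+1+1+1, 2+1+1+1+1 (40 of its 72 elements, about 56% of primes); PGL(2,5) (6T14) additionally contains elements of type 5+1, 4+1+1 (54 of its 120 elements, about 45% of primes); S_6 (6T16) additionally contains elements of type 5+1, 4+2, 4+1+1, 3+2+1, 3+1+1+1, 2+1+1+1+1 (499 of its 720 elements, about 69% of primes). None of the 79 primes tested shows any such pattern (for each of these groups the chance of that is below 10^-4), which rules them out. Hence G = D_6 (6T3), of order 12.

D_6 (order 12)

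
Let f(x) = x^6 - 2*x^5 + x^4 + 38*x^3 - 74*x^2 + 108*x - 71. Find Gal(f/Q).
The polynomial f is an irreducible sextic over Q, so G = Gal(f/Q) is one of the 16 transitive subgroups 6T1, ..., 6T16 of S_6. The discriminant of f is 1728393484898304 = 41573952^2, a perfect square, so G is contained in A_6. The transitive groups of degree 6 contained in A_6 are: A_4 (6T4, order 12), S_4 (6T7, order 24), (C_3 x C_3) : C_4 (6T10, order 36), PSL(2,5) (6T12, order 60), A_6 (6T15, order 360). By Dedekind's theorem, for a prime p not dividing disc(f) the degrees of the irreducible factors of f mod p form the cycle type of an element of G. Factoring f modulo the 33 such primes p <= 151 (skipping 2, 3, 7, which divide the discriminant), each new pattern first appears at: mod 5: f = (x^3 + x^2 + 2)(x^3 + 2x^2 + 4x + 2), pattern 3+3; mod 13: f = (x + 9)(x + 11)(x^2 + x + 8)(x^2 + 3x + 6), pattern 2+2+1+1. No other pattern occurs in this range, so the set of observed cycle types is {3+3, 2+2+1+1}. The candidates containing elements of all these cycle types are A_4 (6T4) of order 12, S_4 (6T7) of order 24, (C_3 x C_3) : C_4 (6T10) of order 36, PSL(2,5) (6T12) of order 60, A_6 (6T15) of order 360; the others are excluded. The observed types are precisely the cycle types that occur in A_4 (6T4) (apart from the identity). Each of the other remaining candidates has further cycle types, and by the Chebotarev density theorem the matching factorization patterns would occur for a proportion of primes equal to their share of the group: S_4 (6T7) additionally contains elements of type 4+2 (6 of its 24 elements, about 25% of primes); (C_3 x C_3) : C_4 (6T10) additionally contains elements of type 4+2, 3+1+1+1 (22 of its 36 elements, about 61% of primes); PSL(2,5) (6T12) additionally contains elements of type 5+1 (24 of its 60 elements, about 40% of primes); A_6 (6T15) additionally contains elements of type 5+1, 4+2, 3+1+1+1 (274 of its 360 elements, about 76% of primes). None of the 33 primes tested shows any such pattern (for each of these groups the chance of that is below 10^-4), which rules them out. Hence G = A_4 (6T4), of order 12.

A_4, A_4 acting on 6 points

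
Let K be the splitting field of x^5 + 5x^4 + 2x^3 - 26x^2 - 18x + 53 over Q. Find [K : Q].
120

The degree of the splitting field over Q equals the order of the Galois group, so first determine the group. The polynomial f is an irreducible quintic over Q, so G = Gal(f/Q) is a transitive subgroup of S_5: one of C_5 (5T1, order 5), D_5 (5T2, order 10), F_20 (5T3, order 20), A_5 (5T4, order 60) or S_5 (5T5, order 120). The discriminant of f is 461338069, which is not a perfect square, so G is not contained in A_5. The transitive groups of degree 5 not contained in A_5 are: F_20 (5T3, order 20), S_5 (5T5, order 120). By Dedekind's theorem, for a prime p not dividing disc(f) the degrees of the irreducible factors of f mod p form the cycle type of an element of G. Factoring f modulo the first such prime p = 2, each new pattern first appears at: mod 2: f = (x^2 + x + 1)(x^3 + x + 1), pattern 3+2. No other pattern occurs in this range, so the set of observed cycle types is {3+2}. Among the candidates above, the only group containing elements of all these cycle types is S_5 (5T5) — F_20 (5T3) lacks at least one of them. Hence G = S_5 (5T5), of order 120. The Galois group S_5 (5T5) has order 120, so the splitting field has degree 120 over Q.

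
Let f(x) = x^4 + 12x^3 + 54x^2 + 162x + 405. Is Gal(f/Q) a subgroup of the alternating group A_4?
The polynomial is irreducible of degree 4 over Q. Its discriminant is 858808656, which is not a perfect square. A Galois group lies in the alternating group exactly when the discriminant is a square in Q, so the Galois group (S_4) is not contained in A_4.

No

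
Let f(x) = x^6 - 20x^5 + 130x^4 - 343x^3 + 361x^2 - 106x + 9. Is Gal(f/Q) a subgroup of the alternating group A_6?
Yes

The polynomial is irreducible of degree 6 over Q. Its discriminant is 3646117689361 = 1909481^2, a perfect square. A Galois group lies in the alternating group exactly when the discriminant is a square in Q, so the Galois group (PSL(2,5)) is contained in A_6.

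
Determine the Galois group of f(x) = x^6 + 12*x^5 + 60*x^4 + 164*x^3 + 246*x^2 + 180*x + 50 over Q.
D_6

The polynomial f is an irreducible sextic over Q, so G = Gal(f/Q) is one of the 16 transitive subgroups 6T1, ..., 6T16 of S_6. The discriminant of f is 4516300800, which is not a perfect square, so G is not contained in A_6. The transitive groups of degree 6 not contained in A_6 are: C_6 (6T1, order 6), S_3 (6T2, order 6), D_6 (6T3, order 12), C_3 x S_3 (6T5, order 18), A_4 x C_2 (6T6, order 24), S_4 (6T8, order 24), S_3 x S_3 (6T9, order 36), S_4 x C_2 (6T11, order 48), (S_3 x S_3) : C_2 (6T13, order 72), PGL(2,5) (6T14, order 120), S_6 (6T16, order 720). By Dedekind's theorem, for a prime p not dividing disc(f) the degrees of the irreducible factors of f mod p form the cycle type of an element of G. Factoring f modulo the 79 such primes p <= 431 (skipping 2, 3, 5, 11, which divide the discriminant), each new pattern first appears at: mod 7: f = (x^3 + 6x^2 + 4)(x^3 + 6x^2 + 3x + 2), pattern 3+3; mod 13: f = (x^6 + 12x^5 + 8x^4 + 8x^3 + 12x^2 + 11x + 11), pattern 6; mod 17: f = (x + 5)(x + 15)(x^2 + x + 8)(x^2 + 8x + 10), pattern 2+2+1+1; mod 29: f = (x^2 + 4x + 7)(x^2 + 10x + 8)(x^2 + 27x + 4), pattern 2+2+2; mod 31: f = (x + 3)(x + 4)(x + 8)(x + 10)(x + 19)(x + 30), pattern 1+1+1+1+1+1. No other pattern occurs in this range, so the set of observed cycle types is {3+3, 6, 2+2+1+1, 2+2+2, 1+1+1+1+1+1}. The candidates containing elements of all these cycle types are D_6 (6T3) of order 12, A_4 x C_2 (6T6) of order 24, S_3 x S_3 (6T9) of order 36, S_4 x C_2 (6T11) of order 48, (S_3 x S_3) : C_2 (6T13) of order 72, PGL(2,5) (6T14) of order 120, S_6 (6T16) of order 720; the others are excluded. The observed types are precisely the cycle types that occur in D_6 (6T3). Each of the other remaining candidates has further cycle types, and by the Chebotarev density theorem the matching factorization patterns would occur for a proportion of primes equal to their share of the group: A_4 x C_2 (6T6) additionally contains elements of type 2+1+1+1+1 (3 of its 24 elements, about 12% of primes); S_3 x S_3 (6T9) additionally contains elements of type 3+1+1+1 (4 of its 36 elements, about 11% of primes); S_4 x C_2 (6T11) additionally contains elements of type 4+2, 4+1+1, 2+1+1+1+1 (15 of its 48 elements, about 31% of primes); (S_3 x S_3) : C_2 (6T13) additionally contains elements of type 4+2, 3+2+1, 3+1+1+1, 2+1+1+1+1 (40 of its 72 elements, about 56% of primes); PGL(2,5) (6T14) additionally contains elements of type 5+1, 4+1+1 (54 of its 120 elements, about 45% of primes); S_6 (6T16) additionally contains elements of type 5+1, 4+2, 4+1+1, 3+2+1, 3+1+1+1, 2+1+1+1+1 (499 of its 720 elements, about 69% of primes). None of the 79 primes tested shows any such pattern (for each of these groups the chance of that is below 10^-4), which rules them out. Hence G = D_6 (6T3), of order 12.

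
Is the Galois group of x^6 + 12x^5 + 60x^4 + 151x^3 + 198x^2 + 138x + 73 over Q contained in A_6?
The polynomial is irreducible of degree 6 over Q. Its discriminant is -945145936107, which is not a perfect square. A Galois group lies in the alternating group exactly when the discriminant is a square in Q, so the Galois group ((S_3 x S_3) : C_2) is not contained in A_6.

No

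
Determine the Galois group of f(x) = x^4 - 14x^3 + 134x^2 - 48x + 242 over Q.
A_4 (order 12)

The polynomial is an irreducible quartic over Q and its discriminant is 655801953856 = 809816^2, a perfect square, so the Galois group is contained in A_4. The resolvent cubic y^3 - 134*y^2 - 296*y + 79976 is irreducible over Q. An irreducible resolvent with square discriminant gives A_4.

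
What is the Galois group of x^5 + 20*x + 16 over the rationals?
A_5, the alternating group on 5 letters

The polynomial f is an irreducible quintic over Q, so G = Gal(f/Q) is a transitive subgroup of S_5: one of C_5 (5T1, order 5), D_5 (5T2, order 10), F_20 (5T3, order 20), A_5 (5T4, order 60) or S_5 (5T5, order 120). The discriminant of f is 1024000000 = 32000^2, a perfect square, so G is contained in A_5. The transitive groups of degree 5 contained in A_5 are: C_5 (5T1, order 5), D_5 (5T2, order 10), A_5 (5T4, order 60). By Dedekind's theorem, for a prime p not dividing disc(f) the degrees of the irreducible factors of f mod p form the cycle type of an element of G. Factoring f modulo the 2 such primes p <= 7 (skipping 2, 5, which divide the discriminant), each new pattern first appears at: mod 3: f = (x^5 + 2x + 1), pattern 5; mod 7: f = (x + 2)(x + 3)(x^3 + 2x^2 + 5x + 5), pattern 3+1+1. No other pattern occurs in this range, so the set of observed cycle types is {5, 3+1+1}. Among the candidates above, the only group containing elements of all these cycle types is A_5 (5T4) — each of C_5 (5T1), D_5 (5T2) lacks at least one of them. Hence G = A_5 (5T4), of order 60.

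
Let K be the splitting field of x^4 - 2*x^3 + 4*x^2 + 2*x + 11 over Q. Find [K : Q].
4

The degree of the splitting field over Q equals the order of the Galois group, so first determine the group. The polynomial is an irreducible quartic over Q and its discriminant is 512000, which is not a perfect square, so the Galois group is not contained in A_4. The resolvent cubic y^3 - 4*y^2 - 48*y + 128 has exactly one rational root, so the Galois group is C_4 or D_4. The quartic becomes reducible over Q(sqrt(disc)), so the group is C_4. The Galois group C_4 (4T1) has order 4, so the splitting field has degree 4 over Q.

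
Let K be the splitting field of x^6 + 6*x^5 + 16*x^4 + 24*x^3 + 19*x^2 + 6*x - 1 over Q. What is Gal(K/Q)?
A_4, A_4 acting on 6 points

The polynomial f is an irreducible sextic over Q, so G = Gal(f/Q) is one of the 16 transitive subgroups 6T1, ..., 6T16 of S_6. The discriminant of f is 153664 = 392^2, a perfect square, so G is contained in A_6. The transitive groups of degree 6 contained in A_6 are: A_4 (6T4, order 12), S_4 (6T7, order 24), (C_3 x C_3) : C_4 (6T10, order 36), PSL(2,5) (6T12, order 60), A_6 (6T15, order 360). By Dedekind's theorem, for a prime p not dividing disc(f) the degrees of the irreducible factors of f mod p form the cycle type of an element of G. Factoring f modulo the 33 such primes p <= 149 (skipping 2, 7, which divide the discriminant), each new pattern first appears at: mod 3: f = (x^3 + 2x + 1)(x^3 + 2x + 2), pattern 3+3; mod 13: f = (x + 7)(x + 8)(x^2 + 2x + 6)(x^2 + 2x + 7), pattern 2+2+1+1. No other pattern occurs in this range, so the set of observed cycle types is {3+3, 2+2+1+1}. The candidates containing elements of all these cycle types are A_4 (6T4) of order 12, S_4 (6T7) of order 24, (C_3 x C_3) : C_4 (6T10) of order 36, PSL(2,5) (6T12) of order 60, A_6 (6T15) of order 360; the others are excluded. The observed types are precisely the cycle types that occur in A_4 (6T4) (apart from the identity). Each of the other remaining candidates has further cycle types, and by the Chebotarev density theorem the matching factorization patterns would occur for a proportion of primes equal to their share of the group: S_4 (6T7) additionally contains elements of type 4+2 (6 of its 24 elements, about 25% of primes); (C_3 x C_3) : C_4 (6T10) additionally contains elements of type 4+2, 3+1+1+1 (22 of its 36 elements, about 61% of primes); PSL(2,5) (6T12) additionally contains elements of type 5+1 (24 of its 60 elements, about 40% of primes); A_6 (6T15) additionally contains elements of type 5+1, 4+2, 3+1+1+1 (274 of its 360 elements, about 76% of primes). None of the 33 primes tested shows any such pattern (for each of these groups the chance of that is below 10^-4), which rules them out. Hence G = A_4 (6T4), of order 12.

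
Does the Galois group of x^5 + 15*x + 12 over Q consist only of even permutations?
No

The polynomial is irreducible of degree 5 over Q. Its discriminant is 259200000, which is not a perfect square. A Galois group lies in the alternating group exactly when the discriminant is a square in Q, so the Galois group (F_20) is not contained in A_5.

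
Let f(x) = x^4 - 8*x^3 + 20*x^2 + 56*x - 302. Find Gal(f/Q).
4T3: D_4

The polynomial is an irreducible quartic over Q and its discriminant is -1313998848, which is not a perfect square, so the Galois group is not contained in A_4. The resolvent cubic y^3 - 20*y^2 + 760*y - 7968 has exactly one rational root, so the Galois group is C_4 or D_4. The quartic remains irreducible over Q(sqrt(disc)), so the group is D_4.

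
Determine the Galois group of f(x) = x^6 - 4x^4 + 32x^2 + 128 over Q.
The polynomial f is an irreducible sextic over Q, so G = Gal(f/Q) is one of the 16 transitive subgroups 6T1, ..., 6T16 of S_6. The discriminant of f is -5497558138880000, which is not a perfect square, so G is not contained in A_6. The transitive groups of degree 6 not contained in A_6 are: C_6 (6T1, order 6), S_3 (6T2, order 6), D_6 (6T3, order 12), C_3 x S_3 (6T5, order 18), A_4 x C_2 (6T6, order 24), S_4 (6T8, order 24), S_3 x S_3 (6T9, order 36), S_4 x C_2 (6T11, order 48), (S_3 x S_3) : C_2 (6T13, order 72), PGL(2,5) (6T14, order 120), S_6 (6T16, order 720). By Dedekind's theorem, for a prime p not dividing disc(f) the degrees of the irreducible factors of f mod p form the cycle type of an element of G. Factoring f modulo the 22 such primes p <= 89 (skipping 2, 5, which divide the discriminant), each new pattern first appears at: mod 3: f = (x^3 + x^2 + 2)(x^3 + 2x^2 + 1), pattern 3+3; mod 7: f = (x^2 + 1)(x^2 + 2x + 3)(x^2 + 5x + 3), pattern 2+2+2; mod 13: f = (x + 5)(x + 8)(x^4 + 8x^2 + 11), pattern 4+1+1; mod 43: f = (x + 19)(x + 24)(x^2 + 16)(x^2 + 40), pattern 2+2+1+1. No other pattern occurs in this range, so the set of observed cycle types is {3+3, 2+2+2, 4+1+1, 2+2+1+1}. The candidates containing elements of all these cycle types are S_4 (6T8) of order 24, S_4 x C_2 (6T11) of order 48, PGL(2,5) (6T14) of order 120, S_6 (6T16) of order 720; the others are excluded. The observed types are precisely the cycle types that occur in S_4 (6T8) (apart from the identity). Each of the other remaining candidates has further cycle types, and by the Chebotarev density theorem the matching factorization patterns would occur for a proportion of primes equal to their share of the group: S_4 x C_2 (6T11) additionally contains elements of type 6, 4+2, 2+1+1+1+1 (17 of its 48 elements, about 35% of primes); PGL(2,5) (6T14) additionally contains elements of type 6, 5+1 (44 of its 120 elements, about 37% of primes); S_6 (6T16) additionally contains elements of type 6, 5+1, 4+2, 3+2+1, 3+1+1+1, 2+1+1+1+1 (529 of its 720 elements, about 73% of primes). None of the 22 primes tested shows any such pattern (for each of these groups the chance of that is below 10^-4), which rules them out. Hence G = S_4 (6T8), of order 24.

6T8: S_4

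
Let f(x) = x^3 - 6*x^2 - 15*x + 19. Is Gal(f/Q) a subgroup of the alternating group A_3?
Yes

The polynomial is irreducible of degree 3 over Q. Its discriminant is 59049 = 243^2, a perfect square. A Galois group lies in the alternating group exactly when the discriminant is a square in Q, so the Galois group (C_3) is contained in A_3.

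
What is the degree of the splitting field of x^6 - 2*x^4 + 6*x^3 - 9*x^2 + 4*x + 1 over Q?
24

The degree of the splitting field over Q equals the order of the Galois group, so first determine the group. The polynomial f is an irreducible sextic over Q, so G = Gal(f/Q) is one of the 16 transitive subgroups 6T1, ..., 6T16 of S_6. The discriminant of f is 95101504 = 9752^2, a perfect square, so G is contained in A_6. The transitive groups of degree 6 contained in A_6 are: A_4 (6T4, order 12), S_4 (6T7, order 24), (C_3 x C_3) : C_4 (6T10, order 36), PSL(2,5) (6T12, order 60), A_6 (6T15, order 360). By Dedekind's theorem, for a prime p not dividing disc(f) the degrees of the irreducible factors of f mod p form the cycle type of an element of G. Factoring f modulo the 79 such primes p <= 421 (skipping 2, 23, 53, which divide the discriminant), each new pattern first appears at: mod 3: f = (x^3 + x^2 + 2)(x^3 + 2x^2 + 2x + 2), pattern 3+3; mod 5: f = (x^2 + 4x + 2)(x^4 + x^3 + 2x^2 + x + 3), pattern 4+2; mod 19: f = (x + 1)(x + 11)(x^2 + 3x + 14)(x^2 + 4x + 10), pattern 2+2+1+1; mod 223: f = (x + 17)(x + 49)(x + 70)(x + 141)(x + 184)(x + 208), pattern 1+1+1+1+1+1. No other pattern occurs in this range, so the set of observed cycle types is {3+3, 4+2, 2+2+1+1, 1+1+1+1+1+1}. The candidates containing elements of all these cycle types are S_4 (6T7) of order 24, (C_3 x C_3) : C_4 (6T10) of order 36, A_6 (6T15) of order 360; the others are excluded. The observed types are precisely the cycle types that occur in S_4 (6T7). Each of the other remaining candidates has further cycle types, and by the Chebotarev density theorem the matching factorization patterns would occur for a proportion of primes equal to their share of the group: (C_3 x C_3) : C_4 (6T10) additionally contains elements of type 3+1+1+1 (4 of its 36 elements, about 11% of primes); A_6 (6T15) additionally contains elements of type 5+1, 3+1+1+1 (184 of its 360 elements, about 51% of primes). None of the 79 primes tested shows any such pattern (for each of these groups the chance of that is below 10^-4), which rules them out. Hence G = S_4 (6T7), of order 24. The Galois group S_4 (6T7) has order 24, so the splitting field has degree 24 over Q.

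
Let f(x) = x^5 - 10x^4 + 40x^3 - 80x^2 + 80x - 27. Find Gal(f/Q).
F_20, the Frobenius group of order 20

The polynomial f is an irreducible quintic over Q, so G = Gal(f/Q) is a transitive subgroup of S_5: one of C_5 (5T1, order 5), D_5 (5T2, order 10), F_20 (5T3, order 20), A_5 (5T4, order 60) or S_5 (5T5, order 120). The discriminant of f is 1953125, which is not a perfect square, so G is not contained in A_5. The transitive groups of degree 5 not contained in A_5 are: F_20 (5T3, order 20), S_5 (5T5, order 120). By Dedekind's theorem, for a prime p not dividing disc(f) the degrees of the irreducible factors of f mod p form the cycle type of an element of G. Factoring f modulo the 18 such primes p <= 67 (skipping 5, which divides the discriminant), each new pattern first appears at: mod 2: f = (x + 1)(x^4 + x^3 + x^2 + x + 1), pattern 4+1; mod 11: f = (x^5 + x^4 + 7x^3 + 8x^2 + 3x + 6), pattern 5; mod 19: f = (x + 4)(x^2 + x + 11)(x^2 + 4x + 5), pattern 2+2+1; mod 31: f = (x + 5)(x + 12)(x + 17)(x + 23)(x + 26), pattern 1+1+1+1+1. No other pattern occurs in this range, so the set of observed cycle types is {4+1, 5, 2+2+1, 1+1+1+1+1}. The candidates containing elements of all these cycle types are F_20 (5T3) of order 20, S_5 (5T5) of order 120; the others are excluded. The observed types are precisely the cycle types that occur in F_20 (5T3). Each of the other remaining candidates has further cycle types, and by the Chebotarev density theorem the matching factorization patterns would occur for a proportion of primes equal to their share of the group: S_5 (5T5) additionally contains elements of type 3+2, 3+1+1, 2+1+1+1 (50 of its 120 elements, about 42% of primes). None of the 18 primes tested shows any such pattern (for each of these groups the chance of that is below 10^-4), which rules them out. Hence G = F_20 (5T3), of order 20.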